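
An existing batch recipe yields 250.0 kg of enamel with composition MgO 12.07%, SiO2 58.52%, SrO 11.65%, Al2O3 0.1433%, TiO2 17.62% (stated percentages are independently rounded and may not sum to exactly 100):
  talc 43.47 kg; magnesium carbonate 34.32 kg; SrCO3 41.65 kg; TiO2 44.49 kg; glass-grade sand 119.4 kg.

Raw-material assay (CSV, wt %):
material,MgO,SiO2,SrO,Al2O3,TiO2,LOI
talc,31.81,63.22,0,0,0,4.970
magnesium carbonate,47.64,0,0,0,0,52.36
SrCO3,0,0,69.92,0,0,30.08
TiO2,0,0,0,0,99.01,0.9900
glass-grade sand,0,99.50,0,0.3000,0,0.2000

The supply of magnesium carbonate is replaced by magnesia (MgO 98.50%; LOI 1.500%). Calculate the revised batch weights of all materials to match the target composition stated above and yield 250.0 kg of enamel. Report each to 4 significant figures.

In-progress results appear, with 4-significant-digit rounding, at each printed step. Every computation holds full float precision from start to finish. Exactly one rounding goes into every reported value. The derived quantities (five oxide percentages, ignition loss, the totals, net glass mass, the yield) are computed starting from the weights per 250.0 kg of glass at full precision, as they appear in the question or the answer.
Oxide mass targets, per 250.0 kg enamel:
  MgO: 12.07% × 250.0 = 30.18 kg
  SiO2: 58.52% × 250.0 = 146.3 kg
  SrO: 11.65% × 250.0 = 29.12 kg
  Al2O3: 0.1433% × 250.0 = 0.3582 kg
  TiO2: 17.62% × 250.0 = 44.05 kg
Balance tally, oxide-wise, on the weights just shown, at the basis given (sum by sum, the targets are met once rounding is allowed for):
  MgO: 43.47·0.3181 + 16.60·0.9850 = 30.18 kg (target 30.18 kg)
  SiO2: 43.47·0.6322 + 119.4·0.9950 = 146.3 kg (target 146.3 kg)
  SrO: 41.65·0.6992 = 29.12 kg (target 29.12 kg)
  Al2O3: 119.4·0.003000 = 0.3582 kg (target 0.3582 kg)
  TiO2: 44.49·0.9901 = 44.05 kg (target 44.05 kg)
Glass-mass sanity pass: whole batch net of LOI = 250.0 kg (targets for the oxides total 250.0 kg; the stated basis being 250.0 kg — rounding explains the deltas).
Batch total: Σ batch = 265.6 kg; Σ batch·LOI gives LOI loss = 15.62 kg; as yield: glass ÷ batch → 94.12%.

Revised batch per 250.0 kg enamel:
  talc: 43.47 kg
  magnesia: 16.60 kg
  SrCO3: 41.65 kg
  TiO2: 44.49 kg
  glass-grade sand: 119.4 kg
Total batch = 265.6 kg; LOI loss = 15.62 kg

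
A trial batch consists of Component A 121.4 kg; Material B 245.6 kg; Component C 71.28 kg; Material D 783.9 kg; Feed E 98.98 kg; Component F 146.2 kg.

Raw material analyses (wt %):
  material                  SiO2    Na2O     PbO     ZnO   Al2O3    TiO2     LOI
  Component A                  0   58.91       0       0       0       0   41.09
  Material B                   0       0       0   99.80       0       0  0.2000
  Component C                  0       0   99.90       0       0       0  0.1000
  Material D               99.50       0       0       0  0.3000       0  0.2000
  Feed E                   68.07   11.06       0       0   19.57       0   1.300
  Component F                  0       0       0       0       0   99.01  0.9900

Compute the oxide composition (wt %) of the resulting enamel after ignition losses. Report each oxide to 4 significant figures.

Glass mass = 1413 kg (batch 1467 − LOI 54.75).
Composition: SiO2 59.99%, Na2O 5.838%, PbO 5.041%, ZnO 17.35%, Al2O3 1.538%, TiO2 10.25%

The intermediate values are printed, rounded to four significant digits, as written — the whole derivation maintains exact precision throughout. A single rounding produces each reported number — all derived quantities are computed in full float precision (totals, net glass mass, yield, the six compositions, ignition loss) using the weight values per 1413 kg of glass as set out in the problem or answer text.
Per-oxide mass from batch:
  SiO2: 783.9·0.9950 + 98.98·0.6807 = 847.4 kg
  Na2O: 121.4·0.5891 + 98.98·0.1106 = 82.46 kg
  PbO: 71.28·0.9990 = 71.21 kg
  ZnO: 245.6·0.9980 = 245.1 kg
  Al2O3: 783.9·0.003000 + 98.98·0.1957 = 21.72 kg
  TiO2: 146.2·0.9901 = 144.8 kg
LOI: 121.4·0.4109 + 245.6·0.002000 + 71.28·0.001000 + 783.9·0.002000 + 98.98·0.01300 + 146.2·0.009900 = 54.75 kg
The glass mass, total less LOI, = 1467 − 54.75 = 1413 kg (the oxide masses sum to this)
oxide / glass × 100 gives the wt %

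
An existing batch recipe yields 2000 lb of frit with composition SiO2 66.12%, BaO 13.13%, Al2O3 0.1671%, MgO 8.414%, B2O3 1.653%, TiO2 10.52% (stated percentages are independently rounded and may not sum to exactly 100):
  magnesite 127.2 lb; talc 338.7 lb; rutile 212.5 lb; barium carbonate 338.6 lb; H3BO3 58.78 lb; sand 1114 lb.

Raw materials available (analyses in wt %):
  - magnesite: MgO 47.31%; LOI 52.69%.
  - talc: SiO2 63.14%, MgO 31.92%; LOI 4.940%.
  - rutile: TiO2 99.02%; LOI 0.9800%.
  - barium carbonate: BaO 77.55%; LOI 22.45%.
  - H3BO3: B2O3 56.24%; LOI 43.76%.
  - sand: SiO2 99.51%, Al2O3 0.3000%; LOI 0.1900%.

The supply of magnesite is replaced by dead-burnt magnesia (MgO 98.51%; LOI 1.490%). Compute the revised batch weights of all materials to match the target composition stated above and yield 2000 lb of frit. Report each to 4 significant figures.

Revised batch per 2000 lb frit:
  dead-burnt magnesia: 61.08 lb
  talc: 338.7 lb
  rutile: 212.5 lb
  barium carbonate: 338.6 lb
  H3BO3: 58.78 lb
  sand: 1114 lb
Total batch = 2124 lb; LOI loss = 123.6 lb

Every computation keeps full precision in all steps. Intermediates are displayed with 4-significant-digit rounding across the worked steps — every reported result is rounded just once. All derived quantities, which include the totals, glass mass, LOI, yield, six oxide percentages, are rebuilt in full float precision, as written in the question or the answer, using the weight values at 2000 lb of glass.
Target masses of each oxide per 2000 lb frit:
  SiO2: 66.12% × 2000 = 1322 lb
  BaO: 13.13% × 2000 = 262.6 lb
  Al2O3: 0.1671% × 2000 = 3.342 lb
  MgO: 8.414% × 2000 = 168.3 lb
  B2O3: 1.653% × 2000 = 33.06 lb
  TiO2: 10.52% × 2000 = 210.4 lb
Checking each oxide sum given the weights on record, per the basis as stated (oxide sums agree with the targets exact up to rounding of places):
  SiO2: 338.7·0.6314 + 1114·0.9951 = 1322 lb (target 1322 lb)
  BaO: 338.6·0.7755 = 262.6 lb (target 262.6 lb)
  Al2O3: 1114·0.003000 = 3.342 lb (target 3.342 lb)
  MgO: 61.08·0.9851 + 338.7·0.3192 = 168.3 lb (target 168.3 lb)
  B2O3: 58.78·0.5624 = 33.06 lb (target 33.06 lb)
  TiO2: 212.5·0.9902 = 210.4 lb (target 210.4 lb)
Glass-mass bookkeeping: batch Σ − ignition loss = 2000 lb (oxide target masses add up to 2000 lb; basis as stated: 2000 lb — any gap is answer rounding).
Batch total: Σ batch = 2124 lb; Σ batch·LOI gives LOI loss = 123.6 lb; yield, glass over the total, = 94.18%.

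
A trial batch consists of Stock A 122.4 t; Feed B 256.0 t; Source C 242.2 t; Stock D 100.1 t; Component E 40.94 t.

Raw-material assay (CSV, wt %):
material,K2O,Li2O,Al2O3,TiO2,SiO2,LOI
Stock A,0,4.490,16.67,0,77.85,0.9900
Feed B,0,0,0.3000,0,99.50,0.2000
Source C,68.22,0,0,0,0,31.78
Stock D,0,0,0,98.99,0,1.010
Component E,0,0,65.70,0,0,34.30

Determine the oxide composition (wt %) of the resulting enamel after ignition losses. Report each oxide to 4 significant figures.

Glass mass = 667.9 t (batch 761.6 − LOI 93.75).
Composition: K2O 24.74%, Li2O 0.8229%, Al2O3 7.197%, TiO2 14.84%, SiO2 52.40%

Each numeric step maintains exact precision in all steps; working values appear rounded off to 4 significant figures at each printed step — each reported result takes a single rounding; the derived quantities are recomputed at exact precision (the yield, glass mass, ignition loss, the totals, five oxide percentages) from the batch weights at 667.9 t of glass precisely as stated by question or answer.
Per-oxide mass from batch:
  K2O: 242.2·0.6822 = 165.2 t
  Li2O: 122.4·0.04490 = 5.496 t
  Al2O3: 122.4·0.1667 + 256.0·0.003000 + 40.94·0.6570 = 48.07 t
  TiO2: 100.1·0.9899 = 99.09 t
  SiO2: 122.4·0.7785 + 256.0·0.9950 = 350.0 t
LOI: 122.4·0.009900 + 256.0·0.002000 + 242.2·0.3178 + 100.1·0.01010 + 40.94·0.3430 = 93.75 t
Glass mass = batch − LOI = 761.6 − 93.75 = 667.9 t (= the summed oxide contributions)
oxide / glass × 100 gives the wt %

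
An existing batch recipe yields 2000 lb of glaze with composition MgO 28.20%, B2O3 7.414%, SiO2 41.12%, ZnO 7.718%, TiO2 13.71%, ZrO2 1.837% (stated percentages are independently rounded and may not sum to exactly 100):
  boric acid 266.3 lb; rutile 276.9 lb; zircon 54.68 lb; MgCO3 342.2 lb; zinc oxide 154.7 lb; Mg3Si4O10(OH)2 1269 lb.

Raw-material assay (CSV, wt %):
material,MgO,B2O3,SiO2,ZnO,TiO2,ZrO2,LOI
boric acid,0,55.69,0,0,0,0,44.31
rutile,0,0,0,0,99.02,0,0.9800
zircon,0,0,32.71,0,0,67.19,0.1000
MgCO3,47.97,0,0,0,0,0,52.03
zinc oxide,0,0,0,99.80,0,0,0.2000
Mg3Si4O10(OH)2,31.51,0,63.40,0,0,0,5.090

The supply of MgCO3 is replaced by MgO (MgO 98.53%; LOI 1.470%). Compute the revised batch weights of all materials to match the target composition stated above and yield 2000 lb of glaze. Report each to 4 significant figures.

Revised batch per 2000 lb glaze:
  boric acid: 266.3 lb
  rutile: 276.9 lb
  zircon: 54.68 lb
  MgO: 166.6 lb
  zinc oxide: 154.7 lb
  Mg3Si4O10(OH)2: 1269 lb
Total batch = 2188 lb; LOI loss = 188.1 lb

In-progress results are displayed (rounded to 4 significant digits) between the steps. The whole derivation carries full precision end to end. Exactly one rounding is applied to each reported result — all derived quantities are recomputed starting from the weights for 2000 lb of glass at exact precision (ignition loss, the six compositions, the totals, the yield, net glass mass), as quoted within the problem or answer text.
The oxide mass targets at 2000 lb glaze:
  MgO: 28.20% × 2000 = 564.0 lb
  B2O3: 7.414% × 2000 = 148.3 lb
  SiO2: 41.12% × 2000 = 822.4 lb
  ZnO: 7.718% × 2000 = 154.4 lb
  TiO2: 13.71% × 2000 = 274.2 lb
  ZrO2: 1.837% × 2000 = 36.74 lb
Balance tally, oxide-wise, from the weights as reported, under the basis named above (sums match the target masses given rounding of the digits):
  MgO: 166.6·0.9853 + 1269·0.3151 = 564.0 lb (target 564.0 lb)
  B2O3: 266.3·0.5569 = 148.3 lb (target 148.3 lb)
  SiO2: 54.68·0.3271 + 1269·0.6340 = 822.4 lb (target 822.4 lb)
  ZnO: 154.7·0.9980 = 154.4 lb (target 154.4 lb)
  TiO2: 276.9·0.9902 = 274.2 lb (target 274.2 lb)
  ZrO2: 54.68·0.6719 = 36.74 lb (target 36.74 lb)
Glass-mass sanity pass: total charge less LOI = 2000 lb (summing oxide targets gives 2000 lb; versus the stated basis of 2000 lb — rounding explains the deltas).
Summing the batch: Σ batch = 2188 lb; the LOI term Σ batch·LOI equals 188.1 lb; yield: glass divided by total = 91.40%.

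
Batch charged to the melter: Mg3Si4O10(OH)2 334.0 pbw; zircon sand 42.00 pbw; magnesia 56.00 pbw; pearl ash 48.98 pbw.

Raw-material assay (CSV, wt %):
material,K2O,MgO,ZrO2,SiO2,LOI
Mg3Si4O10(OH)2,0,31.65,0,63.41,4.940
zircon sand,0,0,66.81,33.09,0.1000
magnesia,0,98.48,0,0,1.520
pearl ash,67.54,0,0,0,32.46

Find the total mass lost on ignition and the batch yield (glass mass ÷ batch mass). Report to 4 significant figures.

LOI loss = 33.29 pbw; glass = 447.7 pbw; yield = 93.08%

Rounding to 4 significant figures extends to every working value as displayed — each numeric step carries full precision in all steps; every reported result is rounded once only. All derived quantities, which include LOI, totals, the yield, four oxide percentages, net glass mass, are computed at full float precision, as set out in the problem or answer text, using the weight values on 447.7 pbw of glass.
Ignition loss by material:
  Mg3Si4O10(OH)2: 334.0 × 0.04940 = 16.50 pbw
  zircon sand: 42.00 × 0.001000 = 0.04200 pbw
  magnesia: 56.00 × 0.01520 = 0.8512 pbw
  pearl ash: 48.98 × 0.3246 = 15.90 pbw
Total LOI = 33.29 pbw
Glass = batch − LOI = 481.0 − 33.29 = 447.7 pbw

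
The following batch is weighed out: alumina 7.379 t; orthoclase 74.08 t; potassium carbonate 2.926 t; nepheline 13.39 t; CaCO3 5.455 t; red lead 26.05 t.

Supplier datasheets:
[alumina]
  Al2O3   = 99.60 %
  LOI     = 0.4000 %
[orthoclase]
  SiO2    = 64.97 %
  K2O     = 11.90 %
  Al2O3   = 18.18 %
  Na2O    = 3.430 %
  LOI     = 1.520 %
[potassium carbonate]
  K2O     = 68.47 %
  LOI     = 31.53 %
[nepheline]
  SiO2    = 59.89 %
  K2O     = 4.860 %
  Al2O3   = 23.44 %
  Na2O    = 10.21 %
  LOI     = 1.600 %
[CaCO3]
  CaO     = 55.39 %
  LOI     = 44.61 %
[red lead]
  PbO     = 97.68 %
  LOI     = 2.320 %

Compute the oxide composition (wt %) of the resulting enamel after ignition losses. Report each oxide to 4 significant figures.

Glass mass = 123.9 t (batch 129.3 − LOI 5.330).
Composition: SiO2 45.30%, K2O 9.254%, PbO 20.53%, Al2O3 19.33%, CaO 2.438%, Na2O 3.153%

All arithmetic keeps full precision from start to finish — in-progress results appear rounded off to 4 significant digits across the worked steps; exactly one rounding lands on each reported result — the derived quantities (LOI, net glass mass, the yield, the six compositions, the totals) are carried in full precision from the batch weights per 123.9 t of glass, exactly as shown in the question or the answer.
Oxide masses out of the charge:
  SiO2: 74.08·0.6497 + 13.39·0.5989 = 56.15 t
  K2O: 74.08·0.1190 + 2.926·0.6847 + 13.39·0.04860 = 11.47 t
  PbO: 26.05·0.9768 = 25.45 t
  Al2O3: 7.379·0.9960 + 74.08·0.1818 + 13.39·0.2344 = 23.96 t
  CaO: 5.455·0.5539 = 3.022 t
  Na2O: 74.08·0.03430 + 13.39·0.1021 = 3.908 t
LOI: 7.379·0.004000 + 74.08·0.01520 + 2.926·0.3153 + 13.39·0.01600 + 5.455·0.4461 + 26.05·0.02320 = 5.330 t
Glass = total batch minus LOI = 129.3 − 5.330 = 123.9 t (the oxide masses sum to this)
wt % = oxide mass / glass mass × 100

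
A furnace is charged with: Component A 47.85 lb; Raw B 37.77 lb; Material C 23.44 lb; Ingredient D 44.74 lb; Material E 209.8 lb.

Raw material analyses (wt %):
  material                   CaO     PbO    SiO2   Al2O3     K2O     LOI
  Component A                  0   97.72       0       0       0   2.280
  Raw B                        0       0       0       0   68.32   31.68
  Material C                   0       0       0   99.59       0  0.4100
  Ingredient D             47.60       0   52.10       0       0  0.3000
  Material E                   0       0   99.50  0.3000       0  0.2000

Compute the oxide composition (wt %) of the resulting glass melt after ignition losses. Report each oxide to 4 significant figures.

Intermediates are printed (rounded to four significant figures) in the working. The working math carries full float precision in every operation; a single rounding produces each reported figure; the derived quantities (totals, LOI, the five compositions, glass mass, the yield) are recomputed in full precision from the batch weights for 349.9 lb of glass, as quoted within either problem or answer.
Per-oxide mass from batch:
  CaO: 44.74·0.4760 = 21.30 lb
  PbO: 47.85·0.9772 = 46.76 lb
  SiO2: 44.74·0.5210 + 209.8·0.9950 = 232.1 lb
  Al2O3: 23.44·0.9959 + 209.8·0.003000 = 23.97 lb
  K2O: 37.77·0.6832 = 25.80 lb
LOI: 47.85·0.02280 + 37.77·0.3168 + 23.44·0.004100 + 44.74·0.003000 + 209.8·0.002000 = 13.71 lb
batch − LOI leaves glass = 363.6 − 13.71 = 349.9 lb (= the summed oxide contributions)
percent by weight: oxide/glass ×100

Glass mass = 349.9 lb (batch 363.6 − LOI 13.71).
Composition: CaO 6.086%, PbO 13.36%, SiO2 66.32%, Al2O3 6.852%, K2O 7.375%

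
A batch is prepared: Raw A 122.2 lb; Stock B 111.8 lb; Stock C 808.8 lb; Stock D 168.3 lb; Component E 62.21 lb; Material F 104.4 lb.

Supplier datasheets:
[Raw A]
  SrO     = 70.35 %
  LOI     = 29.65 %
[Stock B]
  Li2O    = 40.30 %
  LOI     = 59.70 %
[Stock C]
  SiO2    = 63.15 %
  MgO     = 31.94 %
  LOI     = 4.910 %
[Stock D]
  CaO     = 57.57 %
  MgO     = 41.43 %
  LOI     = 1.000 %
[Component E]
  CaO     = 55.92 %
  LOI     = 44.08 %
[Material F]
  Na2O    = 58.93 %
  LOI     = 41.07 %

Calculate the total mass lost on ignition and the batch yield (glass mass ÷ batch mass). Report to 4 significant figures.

Mid-chain values appear, rounded to 4 significant digits, alongside each step. The whole derivation runs at full precision at every stage — exactly one rounding goes into every reported number. The derived quantities are computed at full precision (LOI, glass mass, six oxide percentages, yield, totals) using the weight values per 1163 lb of glass precisely as stated by question or answer.
LOI of each material in turn:
  Raw A: 122.2 × 0.2965 = 36.23 lb
  Stock B: 111.8 × 0.5970 = 66.74 lb
  Stock C: 808.8 × 0.04910 = 39.71 lb
  Stock D: 168.3 × 0.01000 = 1.683 lb
  Component E: 62.21 × 0.4408 = 27.42 lb
  Material F: 104.4 × 0.4107 = 42.88 lb
Total LOI = 214.7 lb
Glass = batch − LOI = 1378 − 214.7 = 1163 lb

LOI loss = 214.7 lb; glass = 1163 lb; yield = 84.42%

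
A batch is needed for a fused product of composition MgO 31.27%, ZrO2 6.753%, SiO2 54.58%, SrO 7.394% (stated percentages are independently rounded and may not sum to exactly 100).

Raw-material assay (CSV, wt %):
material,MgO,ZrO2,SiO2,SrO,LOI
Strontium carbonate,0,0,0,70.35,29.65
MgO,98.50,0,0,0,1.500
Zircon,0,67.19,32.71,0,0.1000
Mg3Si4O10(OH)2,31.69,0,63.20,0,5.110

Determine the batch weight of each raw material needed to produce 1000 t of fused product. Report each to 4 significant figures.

The whole derivation maintains full precision throughout. Values along the way are shown (rounded to four significant figures) across the worked steps. A single rounding produces every reported number — the derived quantities (four oxide percentages, yield, ignition loss, the totals, glass mass) are carried starting from the weights per 1000 t of glass in exact precision as set out in problem or answer.
The oxide mass targets at 1000 t fused product:
  MgO: 31.27% × 1000 = 312.7 t
  ZrO2: 6.753% × 1000 = 67.53 t
  SiO2: 54.58% × 1000 = 545.8 t
  SrO: 7.394% × 1000 = 73.94 t
Sums-versus-targets review with the batch weights as given, versus the basis set out (each sum matches its target mass modulo rounding of the values):
  MgO: 56.35·0.9850 + 811.6·0.3169 = 312.7 t (target 312.7 t)
  ZrO2: 100.5·0.6719 = 67.53 t (target 67.53 t)
  SiO2: 100.5·0.3271 + 811.6·0.6320 = 545.8 t (target 545.8 t)
  SrO: 105.1·0.7035 = 73.94 t (target 73.94 t)
The glass-mass cross-check: the batch minus its LOI: 1000 t (the Σ of target masses is 1000 t; against the stated basis, 1000 t — deltas are rounding alone).
Adding the batch up: Σ batch = 1074 t; ignition loss, Σ(batch × LOI) = 73.58 t; the yield ratio, glass ÷ batch: 93.15%.

Batch per 1000 t fused product:
  Strontium carbonate: 105.1 t
  MgO: 56.35 t
  Zircon: 100.5 t
  Mg3Si4O10(OH)2: 811.6 t
Total batch = 1074 t; LOI loss = 73.58 t; yield = 93.15%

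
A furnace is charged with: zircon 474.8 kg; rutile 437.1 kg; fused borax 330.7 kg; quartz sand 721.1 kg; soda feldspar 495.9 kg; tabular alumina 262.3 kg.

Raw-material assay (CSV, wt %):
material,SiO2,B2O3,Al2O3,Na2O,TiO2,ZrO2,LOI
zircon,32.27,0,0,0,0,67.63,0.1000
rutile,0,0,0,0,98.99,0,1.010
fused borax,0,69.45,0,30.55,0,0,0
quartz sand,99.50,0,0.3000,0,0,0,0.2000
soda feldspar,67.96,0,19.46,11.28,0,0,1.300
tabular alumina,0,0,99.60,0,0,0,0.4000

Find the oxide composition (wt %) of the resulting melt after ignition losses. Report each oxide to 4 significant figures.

The working math maintains exact precision from start to finish; in-progress results appear with 4-significant-digit rounding when written out. Every reported figure is rounded a single time — the derived quantities (the totals, glass mass, the yield, six oxide percentages, ignition loss) are computed at full float precision using the weight values per 2708 kg of glass as given in the problem or answer text.
Oxide-by-oxide delivered mass:
  SiO2: 474.8·0.3227 + 721.1·0.9950 + 495.9·0.6796 = 1208 kg
  B2O3: 330.7·0.6945 = 229.7 kg
  Al2O3: 721.1·0.003000 + 495.9·0.1946 + 262.3·0.9960 = 359.9 kg
  Na2O: 330.7·0.3055 + 495.9·0.1128 = 157.0 kg
  TiO2: 437.1·0.9899 = 432.7 kg
  ZrO2: 474.8·0.6763 = 321.1 kg
LOI: 474.8·0.001000 + 437.1·0.01010 + 721.1·0.002000 + 495.9·0.01300 + 262.3·0.004000 = 13.83 kg
Glass = total batch minus LOI = 2722 − 13.83 = 2708 kg (matching Σ of the oxides)
wt % = 100 × oxide mass / glass mass

Glass mass = 2708 kg (batch 2722 − LOI 13.83).
Composition: SiO2 44.60%, B2O3 8.481%, Al2O3 13.29%, Na2O 5.796%, TiO2 15.98%, ZrO2 11.86%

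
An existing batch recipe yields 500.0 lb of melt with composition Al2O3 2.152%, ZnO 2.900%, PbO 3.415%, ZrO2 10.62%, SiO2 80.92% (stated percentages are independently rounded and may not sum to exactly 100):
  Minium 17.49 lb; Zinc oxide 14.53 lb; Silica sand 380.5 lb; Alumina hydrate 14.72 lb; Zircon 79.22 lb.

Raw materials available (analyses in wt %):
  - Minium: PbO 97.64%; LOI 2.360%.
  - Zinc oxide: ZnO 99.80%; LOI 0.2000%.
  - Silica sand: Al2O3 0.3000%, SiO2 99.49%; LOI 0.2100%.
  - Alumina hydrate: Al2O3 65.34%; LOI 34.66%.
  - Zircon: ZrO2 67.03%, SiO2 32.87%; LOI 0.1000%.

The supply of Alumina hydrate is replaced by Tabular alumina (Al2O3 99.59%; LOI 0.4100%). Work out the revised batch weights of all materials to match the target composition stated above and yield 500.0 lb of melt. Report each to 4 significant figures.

Values along the way are displayed (rounded to 4 significant figures) within the worked lines — the working math carries full float precision end to end — exactly one rounding goes into every reported result. The derived quantities are computed from the batch weights on 500.0 lb of glass in full float precision (LOI, the five compositions, the totals, net glass mass, the yield) as set out in problem or answer.
Oxide-by-oxide targets in 500.0 lb melt:
  Al2O3: 2.152% × 500.0 = 10.76 lb
  ZnO: 2.900% × 500.0 = 14.50 lb
  PbO: 3.415% × 500.0 = 17.08 lb
  ZrO2: 10.62% × 500.0 = 53.10 lb
  SiO2: 80.92% × 500.0 = 404.6 lb
Oxide-by-oxide audit working from each reported weight, relative to the basis at hand (every target is met by its sum within answer rounding):
  Al2O3: 380.5·0.003000 + 9.658·0.9959 = 10.76 lb (target 10.76 lb)
  ZnO: 14.53·0.9980 = 14.50 lb (target 14.50 lb)
  PbO: 17.49·0.9764 = 17.08 lb (target 17.08 lb)
  ZrO2: 79.22·0.6703 = 53.10 lb (target 53.10 lb)
  SiO2: 380.5·0.9949 + 79.22·0.3287 = 404.6 lb (target 404.6 lb)
Mass balance on the glass: net batch after ignition = 500.0 lb (summing oxide targets gives 500.0 lb; stated basis 500.0 lb — a pure rounding effect).
Total batch = Σ batch = 501.4 lb; the LOI term Σ batch·LOI equals 1.360 lb; the yield ratio, glass ÷ batch: 99.73%.

Revised batch per 500.0 lb melt:
  Minium: 17.49 lb
  Zinc oxide: 14.53 lb
  Silica sand: 380.5 lb
  Tabular alumina: 9.658 lb
  Zircon: 79.22 lb
Total batch = 501.4 lb; LOI loss = 1.360 lb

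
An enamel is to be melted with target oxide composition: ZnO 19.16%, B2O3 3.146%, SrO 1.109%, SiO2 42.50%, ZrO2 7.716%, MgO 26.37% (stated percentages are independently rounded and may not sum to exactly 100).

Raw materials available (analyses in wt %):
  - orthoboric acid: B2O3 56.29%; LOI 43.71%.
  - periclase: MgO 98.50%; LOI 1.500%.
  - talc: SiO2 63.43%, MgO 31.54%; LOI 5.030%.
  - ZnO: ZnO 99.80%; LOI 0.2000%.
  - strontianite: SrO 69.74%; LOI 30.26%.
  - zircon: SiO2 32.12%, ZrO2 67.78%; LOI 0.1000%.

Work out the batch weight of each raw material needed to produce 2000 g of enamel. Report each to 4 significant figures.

Batch per 2000 g enamel:
  orthoboric acid: 111.8 g
  periclase: 143.3 g
  talc: 1225 g
  ZnO: 384.0 g
  strontianite: 31.80 g
  zircon: 227.7 g
Total batch = 2124 g; LOI loss = 123.3 g; yield = 94.20%

Each numeric step holds full float precision in all steps; working values appear rounded off to 4 significant digits within the worked lines. A single rounding completes every reported figure. The derived quantities (ignition loss, the totals, the yield, six oxide percentages, net glass mass) are recomputed at full float precision using the weight values at 2000 g of glass as set out in question or answer.
The oxide mass targets at 2000 g enamel:
  ZnO: 19.16% × 2000 = 383.2 g
  B2O3: 3.146% × 2000 = 62.92 g
  SrO: 1.109% × 2000 = 22.18 g
  SiO2: 42.50% × 2000 = 850.0 g
  ZrO2: 7.716% × 2000 = 154.3 g
  MgO: 26.37% × 2000 = 527.4 g
Verifying the oxide balance per the reported batch figures, against the basis in use (oxide sums agree with the targets given rounding of the digits):
  ZnO: 384.0·0.9980 = 383.2 g (target 383.2 g)
  B2O3: 111.8·0.5629 = 62.93 g (target 62.92 g)
  SrO: 31.80·0.6974 = 22.18 g (target 22.18 g)
  SiO2: 1225·0.6343 + 227.7·0.3212 = 850.2 g (target 850.0 g)
  ZrO2: 227.7·0.6778 = 154.3 g (target 154.3 g)
  MgO: 143.3·0.9850 + 1225·0.3154 = 527.5 g (target 527.4 g)
Glass-mass closure: batch total minus LOI = 2000 g (the targets, summed, come to 2000 g; stated basis 2000 g — deltas are rounding alone).
Summing the batch: Σ batch = 2124 g; Σ batch·LOI gives LOI loss = 123.3 g; glass ÷ batch gives a yield of 94.20%.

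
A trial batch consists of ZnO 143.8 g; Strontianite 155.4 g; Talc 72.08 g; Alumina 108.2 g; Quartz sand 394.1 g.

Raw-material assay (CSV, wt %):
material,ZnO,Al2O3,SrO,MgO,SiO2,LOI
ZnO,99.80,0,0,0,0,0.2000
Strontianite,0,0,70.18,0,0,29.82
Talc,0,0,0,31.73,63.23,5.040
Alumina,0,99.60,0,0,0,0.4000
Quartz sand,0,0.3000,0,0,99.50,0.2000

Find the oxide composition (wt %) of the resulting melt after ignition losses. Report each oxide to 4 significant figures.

Glass mass = 822.1 g (batch 873.6 − LOI 51.48).
Composition: ZnO 17.46%, Al2O3 13.25%, SrO 13.27%, MgO 2.782%, SiO2 53.24%

Working values are shown, with 4-significant-digit rounding, within the worked lines — the working math runs at full precision from first step to last — a single rounding completes each reported result. All derived quantities (glass mass, the five compositions, yield, ignition loss, the totals) are computed using the weight values at 822.1 g of glass at full float precision, as written in the problem or answer text.
Per-oxide mass from batch:
  ZnO: 143.8·0.9980 = 143.5 g
  Al2O3: 108.2·0.9960 + 394.1·0.003000 = 108.9 g
  SrO: 155.4·0.7018 = 109.1 g
  MgO: 72.08·0.3173 = 22.87 g
  SiO2: 72.08·0.6323 + 394.1·0.9950 = 437.7 g
LOI: 143.8·0.002000 + 155.4·0.2982 + 72.08·0.05040 + 108.2·0.004000 + 394.1·0.002000 = 51.48 g
Net of LOI, the glass mass = 873.6 − 51.48 = 822.1 g (equal to the oxide-mass sum)
wt % = oxide mass / glass mass × 100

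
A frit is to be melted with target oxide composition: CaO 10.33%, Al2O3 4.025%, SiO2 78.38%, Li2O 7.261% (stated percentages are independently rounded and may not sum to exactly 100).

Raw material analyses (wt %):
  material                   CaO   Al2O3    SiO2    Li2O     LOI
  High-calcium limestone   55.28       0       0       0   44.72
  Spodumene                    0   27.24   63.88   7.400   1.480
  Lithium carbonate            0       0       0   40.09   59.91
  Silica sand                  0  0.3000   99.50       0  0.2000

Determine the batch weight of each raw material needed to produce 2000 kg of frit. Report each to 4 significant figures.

Batch per 2000 kg frit:
  High-calcium limestone: 373.7 kg
  Spodumene: 280.2 kg
  Lithium carbonate: 310.5 kg
  Silica sand: 1396 kg
Total batch = 2360 kg; LOI loss = 360.1 kg; yield = 84.75%

All arithmetic runs at exact precision throughout — the intermediate values are displayed (rounded to 4 significant figures) in the working. A single rounding finalizes each reported figure. Derived quantities are re-derived at exact precision (four oxide percentages, the totals, the yield, net glass mass, ignition loss) from the batch weights at 2000 kg of glass, as quoted within the problem or answer text.
Target masses of each oxide per 2000 kg frit:
  CaO: 10.33% × 2000 = 206.6 kg
  Al2O3: 4.025% × 2000 = 80.50 kg
  SiO2: 78.38% × 2000 = 1568 kg
  Li2O: 7.261% × 2000 = 145.2 kg
Verifying the oxide balance from the weights as reported, for the quoted basis mass (target by target, the sums agree inside rounding margins):
  CaO: 373.7·0.5528 = 206.6 kg (target 206.6 kg)
  Al2O3: 280.2·0.2724 + 1396·0.003000 = 80.51 kg (target 80.50 kg)
  SiO2: 280.2·0.6388 + 1396·0.9950 = 1568 kg (target 1568 kg)
  Li2O: 280.2·0.07400 + 310.5·0.4009 = 145.2 kg (target 145.2 kg)
The glass-mass cross-check: Σ batch − LOI loss = 2000 kg (oxide target masses add up to 2000 kg; versus the stated basis of 2000 kg — rounding explains the deltas).
Adding the batch up: Σ batch = 2360 kg; Σ batch·LOI gives LOI loss = 360.1 kg; yield: glass divided by total = 84.75%.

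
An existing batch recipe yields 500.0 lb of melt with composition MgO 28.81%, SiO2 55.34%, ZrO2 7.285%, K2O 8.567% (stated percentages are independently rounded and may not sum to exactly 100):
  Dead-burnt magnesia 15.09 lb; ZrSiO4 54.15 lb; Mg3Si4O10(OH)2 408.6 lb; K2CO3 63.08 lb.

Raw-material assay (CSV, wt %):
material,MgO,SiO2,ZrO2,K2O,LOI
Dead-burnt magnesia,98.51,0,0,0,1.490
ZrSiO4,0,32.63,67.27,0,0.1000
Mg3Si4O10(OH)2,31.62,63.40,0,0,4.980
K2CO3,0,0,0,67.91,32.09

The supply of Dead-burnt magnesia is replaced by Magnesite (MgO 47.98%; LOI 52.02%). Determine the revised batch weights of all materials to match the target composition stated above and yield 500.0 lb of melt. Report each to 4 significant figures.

Revised batch per 500.0 lb melt:
  Magnesite: 30.97 lb
  ZrSiO4: 54.15 lb
  Mg3Si4O10(OH)2: 408.6 lb
  K2CO3: 63.08 lb
Total batch = 556.8 lb; LOI loss = 56.76 lb

Intermediates are displayed, rounded to four significant figures, in the working; the working math carries exact precision in every operation — exactly one rounding is applied to every reported result — all derived quantities (totals, net glass mass, four oxide percentages, ignition loss, yield) are carried in full precision using the weight values on 500.0 lb of glass as they appear in either problem or answer.
Target masses of each oxide per 500.0 lb melt:
  MgO: 28.81% × 500.0 = 144.0 lb
  SiO2: 55.34% × 500.0 = 276.7 lb
  ZrO2: 7.285% × 500.0 = 36.42 lb
  K2O: 8.567% × 500.0 = 42.84 lb
Sums-versus-targets review with the batch weights as given, under the basis named above (target by target, the sums agree inside rounding margins):
  MgO: 30.97·0.4798 + 408.6·0.3162 = 144.1 lb (target 144.0 lb)
  SiO2: 54.15·0.3263 + 408.6·0.6340 = 276.7 lb (target 276.7 lb)
  ZrO2: 54.15·0.6727 = 36.43 lb (target 36.42 lb)
  K2O: 63.08·0.6791 = 42.84 lb (target 42.84 lb)
The glass-mass cross-check: whole batch net of LOI = 500.0 lb (summing oxide targets gives 500.0 lb; against the stated basis, 500.0 lb — differing by rounding only).
Total batch = Σ batch = 556.8 lb; LOI removed, Σ of batch·LOI: 56.76 lb; yield = glass ÷ total batch = 89.81%.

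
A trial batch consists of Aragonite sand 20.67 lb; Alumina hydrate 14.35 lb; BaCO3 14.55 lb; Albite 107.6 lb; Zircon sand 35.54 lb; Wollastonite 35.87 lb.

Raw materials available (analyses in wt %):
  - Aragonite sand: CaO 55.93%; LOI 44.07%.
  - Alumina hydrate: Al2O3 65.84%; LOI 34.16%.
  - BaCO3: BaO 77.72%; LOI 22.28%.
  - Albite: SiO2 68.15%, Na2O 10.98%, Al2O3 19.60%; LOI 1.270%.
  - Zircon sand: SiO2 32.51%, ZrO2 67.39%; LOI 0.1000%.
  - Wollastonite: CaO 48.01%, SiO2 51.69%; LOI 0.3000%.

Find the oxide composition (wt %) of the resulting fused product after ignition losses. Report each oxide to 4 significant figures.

Values along the way are printed, with 4-significant-digit rounding, across the worked steps — the whole derivation carries full precision at every stage — a single rounding produces each reported number — the derived quantities, which include glass mass, yield, six oxide percentages, LOI, the totals, are computed in exact precision, exactly as shown in the problem or the answer, from the weighed amounts for 209.8 lb of glass.
Delivered oxide masses:
  CaO: 20.67·0.5593 + 35.87·0.4801 = 28.78 lb
  SiO2: 107.6·0.6815 + 35.54·0.3251 + 35.87·0.5169 = 103.4 lb
  BaO: 14.55·0.7772 = 11.31 lb
  Na2O: 107.6·0.1098 = 11.81 lb
  ZrO2: 35.54·0.6739 = 23.95 lb
  Al2O3: 14.35·0.6584 + 107.6·0.1960 = 30.54 lb
LOI: 20.67·0.4407 + 14.35·0.3416 + 14.55·0.2228 + 107.6·0.01270 + 35.54·0.001000 + 35.87·0.003000 = 18.76 lb
Resulting glass, batch − LOI: 228.6 − 18.76 = 209.8 lb (matching Σ of the oxides)
wt % = oxide mass / glass mass × 100

Glass mass = 209.8 lb (batch 228.6 − LOI 18.76).
Composition: CaO 13.72%, SiO2 49.29%, BaO 5.390%, Na2O 5.631%, ZrO2 11.41%, Al2O3 14.55%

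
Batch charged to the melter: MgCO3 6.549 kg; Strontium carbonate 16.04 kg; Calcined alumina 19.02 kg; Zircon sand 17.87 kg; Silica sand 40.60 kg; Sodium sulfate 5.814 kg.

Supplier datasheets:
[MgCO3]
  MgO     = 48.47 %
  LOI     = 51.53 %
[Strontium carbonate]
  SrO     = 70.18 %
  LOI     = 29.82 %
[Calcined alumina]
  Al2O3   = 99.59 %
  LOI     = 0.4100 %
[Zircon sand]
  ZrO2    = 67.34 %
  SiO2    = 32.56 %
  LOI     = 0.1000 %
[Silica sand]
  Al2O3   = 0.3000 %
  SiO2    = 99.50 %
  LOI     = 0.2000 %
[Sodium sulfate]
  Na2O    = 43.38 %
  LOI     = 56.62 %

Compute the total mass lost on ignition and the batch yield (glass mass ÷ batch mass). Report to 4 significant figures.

Values along the way are printed rounded to 4 significant digits — all internal work keeps full float precision in all steps. Each reported number is rounded just once; the derived quantities (yield, the six compositions, the totals, LOI, glass mass) are carried in exact precision from the batch weights for 94.27 kg of glass as set out in the question or the answer.
Per-material ignition loss:
  MgCO3: 6.549 × 0.5153 = 3.375 kg
  Strontium carbonate: 16.04 × 0.2982 = 4.783 kg
  Calcined alumina: 19.02 × 0.004100 = 0.07798 kg
  Zircon sand: 17.87 × 0.001000 = 0.01787 kg
  Silica sand: 40.60 × 0.002000 = 0.08120 kg
  Sodium sulfate: 5.814 × 0.5662 = 3.292 kg
Total LOI = 11.63 kg
Glass = batch − LOI = 105.9 − 11.63 = 94.27 kg

LOI loss = 11.63 kg; glass = 94.27 kg; yield = 89.02%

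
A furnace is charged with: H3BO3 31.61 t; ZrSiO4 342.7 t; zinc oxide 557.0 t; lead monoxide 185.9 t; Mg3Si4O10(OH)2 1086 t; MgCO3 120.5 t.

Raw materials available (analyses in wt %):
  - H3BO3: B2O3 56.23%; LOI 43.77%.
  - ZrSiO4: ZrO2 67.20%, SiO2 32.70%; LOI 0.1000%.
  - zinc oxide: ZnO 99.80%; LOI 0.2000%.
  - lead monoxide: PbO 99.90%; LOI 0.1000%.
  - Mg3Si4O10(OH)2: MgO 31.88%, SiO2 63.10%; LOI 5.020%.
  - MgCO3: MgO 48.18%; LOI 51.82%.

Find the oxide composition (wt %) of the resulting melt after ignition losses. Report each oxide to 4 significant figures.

Glass mass = 2191 t (batch 2324 − LOI 132.4).
Composition: MgO 18.45%, ZrO2 10.51%, ZnO 25.37%, SiO2 36.39%, B2O3 0.8111%, PbO 8.475%

All arithmetic carries full float precision through every step. Mid-chain values are displayed (rounded to 4 significant figures) within the worked lines. Exactly one rounding lands on every reported number; derived quantities, including the totals, glass mass, the six compositions, yield, LOI, are rebuilt using the weight values on 2191 t of glass at exact precision, as given in the problem or answer text.
Mass of each oxide from the mix:
  MgO: 1086·0.3188 + 120.5·0.4818 = 404.3 t
  ZrO2: 342.7·0.6720 = 230.3 t
  ZnO: 557.0·0.9980 = 555.9 t
  SiO2: 342.7·0.3270 + 1086·0.6310 = 797.3 t
  B2O3: 31.61·0.5623 = 17.77 t
  PbO: 185.9·0.9990 = 185.7 t
LOI: 31.61·0.4377 + 342.7·0.001000 + 557.0·0.002000 + 185.9·0.001000 + 1086·0.05020 + 120.5·0.5182 = 132.4 t
Net of LOI, the glass mass = 2324 − 132.4 = 2191 t (consistent with Σ oxide mass)
wt % = 100 × oxide mass / glass mass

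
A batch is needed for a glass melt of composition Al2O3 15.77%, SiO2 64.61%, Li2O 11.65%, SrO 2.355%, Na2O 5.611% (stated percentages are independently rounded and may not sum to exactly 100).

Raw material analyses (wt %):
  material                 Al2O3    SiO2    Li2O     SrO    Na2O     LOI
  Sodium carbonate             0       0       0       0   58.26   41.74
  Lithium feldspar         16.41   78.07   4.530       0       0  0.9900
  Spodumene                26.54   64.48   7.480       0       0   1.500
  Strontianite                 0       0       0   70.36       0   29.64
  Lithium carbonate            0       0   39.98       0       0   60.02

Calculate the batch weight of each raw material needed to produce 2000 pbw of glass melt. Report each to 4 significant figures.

Batch per 2000 pbw glass melt:
  Sodium carbonate: 192.6 pbw
  Lithium feldspar: 1377 pbw
  Spodumene: 337.2 pbw
  Strontianite: 66.94 pbw
  Lithium carbonate: 363.7 pbw
Total batch = 2337 pbw; LOI loss = 337.2 pbw; yield = 85.57%

Working values appear (rounded to four significant digits) within the worked lines; all internal work carries full precision throughout. Each reported number is rounded once only. The derived quantities, which include the five compositions, glass mass, totals, yield, LOI, are carried at exact precision, as written in the problem or the answer, starting from the weights at 2000 pbw of glass.
Oxide-by-oxide targets in 2000 pbw glass melt:
  Al2O3: 15.77% × 2000 = 315.4 pbw
  SiO2: 64.61% × 2000 = 1292 pbw
  Li2O: 11.65% × 2000 = 233.0 pbw
  SrO: 2.355% × 2000 = 47.10 pbw
  Na2O: 5.611% × 2000 = 112.2 pbw
Verifying the oxide balance applying the batch weights above, versus the basis set out (summed amounts equal target values up to rounding of the answer):
  Al2O3: 1377·0.1641 + 337.2·0.2654 = 315.5 pbw (target 315.4 pbw)
  SiO2: 1377·0.7807 + 337.2·0.6448 = 1292 pbw (target 1292 pbw)
  Li2O: 1377·0.04530 + 337.2·0.07480 + 363.7·0.3998 = 233.0 pbw (target 233.0 pbw)
  SrO: 66.94·0.7036 = 47.10 pbw (target 47.10 pbw)
  Na2O: 192.6·0.5826 = 112.2 pbw (target 112.2 pbw)
Glass-mass bookkeeping: total charge less LOI = 2000 pbw (summing oxide targets gives 2000 pbw; with the basis standing at 2000 pbw — a pure rounding effect).
Batch grand total — Σ batch = 2337 pbw; the LOI term Σ batch·LOI equals 337.2 pbw; yield, glass over the total, = 85.57%.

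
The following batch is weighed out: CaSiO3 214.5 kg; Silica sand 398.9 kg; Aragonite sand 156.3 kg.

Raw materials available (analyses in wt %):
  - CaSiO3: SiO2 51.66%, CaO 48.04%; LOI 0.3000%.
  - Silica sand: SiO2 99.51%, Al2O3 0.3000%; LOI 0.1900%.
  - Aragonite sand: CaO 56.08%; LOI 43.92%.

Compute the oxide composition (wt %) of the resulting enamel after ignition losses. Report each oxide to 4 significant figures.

Glass mass = 699.7 kg (batch 769.7 − LOI 70.05).
Composition: SiO2 72.57%, CaO 27.26%, Al2O3 0.1710%

Each numeric step keeps full float precision at each step. The intermediate values appear, with 4-significant-digit rounding, across the worked steps; a single rounding completes each reported number. All derived quantities (LOI, totals, yield, glass mass, three oxide percentages) are recomputed from the weighed amounts per 699.7 kg of glass at full float precision as given in the question or the answer.
What the batch supplies per oxide:
  SiO2: 214.5·0.5166 + 398.9·0.9951 = 507.8 kg
  CaO: 214.5·0.4804 + 156.3·0.5608 = 190.7 kg
  Al2O3: 398.9·0.003000 = 1.197 kg
LOI: 214.5·0.003000 + 398.9·0.001900 + 156.3·0.4392 = 70.05 kg
Glass mass = batch − LOI = 769.7 − 70.05 = 699.7 kg (= Σ oxide masses)
wt % = 100 × oxide mass / glass mass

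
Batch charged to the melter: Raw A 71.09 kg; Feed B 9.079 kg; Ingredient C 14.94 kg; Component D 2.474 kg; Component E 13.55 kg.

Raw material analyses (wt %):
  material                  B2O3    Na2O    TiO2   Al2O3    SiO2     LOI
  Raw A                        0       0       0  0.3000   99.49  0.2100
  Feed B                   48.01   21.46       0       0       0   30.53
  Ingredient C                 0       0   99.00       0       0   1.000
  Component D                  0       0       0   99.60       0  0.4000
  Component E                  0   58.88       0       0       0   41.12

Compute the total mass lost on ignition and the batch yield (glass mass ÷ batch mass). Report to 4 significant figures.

The working math runs at exact precision in all steps; intermediates are printed, rounded to 4 significant figures, within the worked lines — each reported number receives exactly one rounding — the derived quantities are carried at exact precision (the yield, glass mass, the five compositions, totals, LOI) from the weighed amounts on 102.5 kg of glass as quoted within the problem or answer text.
LOI of each material in turn:
  Raw A: 71.09 × 0.002100 = 0.1493 kg
  Feed B: 9.079 × 0.3053 = 2.772 kg
  Ingredient C: 14.94 × 0.01000 = 0.1494 kg
  Component D: 2.474 × 0.004000 = 0.009896 kg
  Component E: 13.55 × 0.4112 = 5.572 kg
Total LOI = 8.652 kg
Glass = batch − LOI = 111.1 − 8.652 = 102.5 kg

LOI loss = 8.652 kg; glass = 102.5 kg; yield = 92.21%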